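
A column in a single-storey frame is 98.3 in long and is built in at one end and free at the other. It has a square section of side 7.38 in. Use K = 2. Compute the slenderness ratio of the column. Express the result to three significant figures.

λ ≈ 92.3

I = a⁴/12 = 7.38⁴/12 = 247.2 in⁴
A = 54.46 in²;  r_min = √(I/A) = √(247.2/54.46) = 2.130 in
L_e = K·L = 2 × 98.3 = 196.6 in
λ = L_e / r_min = 196.60 / 2.130 = 92.3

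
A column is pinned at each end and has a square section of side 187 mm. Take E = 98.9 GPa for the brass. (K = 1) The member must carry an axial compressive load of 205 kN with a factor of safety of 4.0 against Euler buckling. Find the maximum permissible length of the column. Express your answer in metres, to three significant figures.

L_max ≈ 11.0 m

I = a⁴/12 = 187⁴/12 = 1.019×10^8 mm⁴
I = 1.019×10^-4 m⁴
Required critical load P_cr = n·P = 4.0 × 205 = 820.0 kN = 8.200×10^5 N
From P_cr = π²EI/(K·L)²:  L = (1/K)·√(π²EI/P_cr) = (1/1)·√(π²×9.89×10^10×1.019×10^-4/8.200×10^5)
L = 11.0 m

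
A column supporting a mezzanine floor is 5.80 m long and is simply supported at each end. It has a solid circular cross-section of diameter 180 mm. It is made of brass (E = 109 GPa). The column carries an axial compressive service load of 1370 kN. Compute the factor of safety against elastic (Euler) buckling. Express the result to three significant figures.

I = πd⁴/64 = π×180⁴/64 = 5.153×10^7 mm⁴
I = 5.153×10^7 mm⁴ = 5.153×10^-5 m⁴
Effective length L_e = K·L = 1 × 5.80 = 5.800 m
P_cr = π²EI / L_e² = π² × 109×10⁹ × 5.153×10^-5 / 5.800² = 1.648×10^6 N
Factor of safety n = P_cr / P = 1647.9 / 1370 = 1.20

n ≈ 1.20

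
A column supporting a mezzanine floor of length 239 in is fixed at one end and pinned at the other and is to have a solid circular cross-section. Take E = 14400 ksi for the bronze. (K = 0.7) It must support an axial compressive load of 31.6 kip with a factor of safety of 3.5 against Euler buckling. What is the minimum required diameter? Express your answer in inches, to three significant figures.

Required P_cr = n·P = 3.5 × 31.6 = 110.6 kip
L_e = K·L = 0.7 × 239 = 167.3 in
Required I = P_cr·L_e²/(π²E) = 1.106×10^5 × 167.3² / (π² × 1.44×10^7) = 21.78 in⁴
Solid circle: I = πd⁴/64  ⇒  d = (64I/π)^(1/4) = (64×21.78/π)^(1/4) = 4.59 in

d ≈ 4.59 in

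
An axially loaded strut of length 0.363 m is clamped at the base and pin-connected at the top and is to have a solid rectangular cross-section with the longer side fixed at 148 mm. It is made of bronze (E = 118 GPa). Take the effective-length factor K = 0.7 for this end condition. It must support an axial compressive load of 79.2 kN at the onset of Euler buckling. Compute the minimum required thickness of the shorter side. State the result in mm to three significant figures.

b ≈ 7.09 mm

L_e = K·L = 0.7 × 0.363 = 0.2541 m
Required I = P_cr·L_e²/(π²E) = 7.920×10^4 × 0.2541² / (π² × 1.18×10^11) = 4.391×10^-9 m⁴
I_req = 4.391×10^3 mm⁴
Rectangle, weak axis: I_min = h·b³/12 with h = 148 mm fixed  ⇒  b = (12I/h)^(1/3) = 7.09 mm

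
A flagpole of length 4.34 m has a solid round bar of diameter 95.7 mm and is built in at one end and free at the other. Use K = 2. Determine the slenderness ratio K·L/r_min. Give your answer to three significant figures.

For a solid circle r = d/4 = 95.7/4 = 23.92 mm
L_e = K·L = 2 × 4.34 m = 8.680 m = 8680.0 mm
λ = L_e / r_min = 8680.0 / 23.92 = 363

λ ≈ 363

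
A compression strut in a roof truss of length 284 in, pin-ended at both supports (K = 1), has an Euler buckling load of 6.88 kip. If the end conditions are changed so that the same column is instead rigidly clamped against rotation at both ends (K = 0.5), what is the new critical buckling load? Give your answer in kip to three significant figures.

P_cr ≈ 27.5 kip

P_cr ∝ 1/K², so P_cr,new = P_cr,old × (K_old/K_new)² = 6.88 × (1/0.5)²
= 6.88 × 4.000 = 27.5 kip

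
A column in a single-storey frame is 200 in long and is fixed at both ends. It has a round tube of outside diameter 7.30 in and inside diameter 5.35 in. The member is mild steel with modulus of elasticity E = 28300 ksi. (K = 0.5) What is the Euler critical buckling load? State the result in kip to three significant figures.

d_o = 7.30 in, d_i = 5.35 in
I = π(d_o⁴ − d_i⁴)/64 = π(7.30⁴ − 5.350⁴)/64 = 99.18 in⁴
Effective length L_e = K·L = 0.5 × 200 = 100.0 in
P_cr = π²EI / L_e² = π² × 28300×10³ × 99.18 / 100.0² = 2.770×10^6 lb

P_cr ≈ 2770 kip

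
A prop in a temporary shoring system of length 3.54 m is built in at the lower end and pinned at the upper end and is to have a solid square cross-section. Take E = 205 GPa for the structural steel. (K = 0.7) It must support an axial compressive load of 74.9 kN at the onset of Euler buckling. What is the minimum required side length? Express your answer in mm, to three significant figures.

L_e = K·L = 0.7 × 3.54 = 2.478 m
Required I = P_cr·L_e²/(π²E) = 7.490×10^4 × 2.478² / (π² × 2.05×10^11) = 2.273×10^-7 m⁴
I_req = 2.273×10^5 mm⁴
Solid square: I = a⁴/12  ⇒  a = (12I)^(1/4) = (12×2.273×10^5)^(1/4) = 40.6 mm

a ≈ 40.6 mm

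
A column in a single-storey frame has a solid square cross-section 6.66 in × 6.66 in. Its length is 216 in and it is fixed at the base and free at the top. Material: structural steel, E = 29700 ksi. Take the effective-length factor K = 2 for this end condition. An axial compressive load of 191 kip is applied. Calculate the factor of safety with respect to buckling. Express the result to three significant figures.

I = a⁴/12 = 6.66⁴/12 = 164.0 in⁴
Effective length L_e = K·L = 2 × 216 = 432.0 in
P_cr = π²EI / L_e² = π² × 29700×10³ × 164.0 / 432.0² = 2.575×10^5 lb
Factor of safety n = P_cr / P = 257.52 / 191 = 1.35

n ≈ 1.35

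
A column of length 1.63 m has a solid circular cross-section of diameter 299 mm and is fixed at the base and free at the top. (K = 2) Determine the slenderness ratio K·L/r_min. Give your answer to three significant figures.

For a solid circle r = d/4 = 299/4 = 74.75 mm
L_e = K·L = 2 × 1.63 m = 3.260 m = 3260.0 mm
λ = L_e / r_min = 3260.0 / 74.75 = 43.6

λ ≈ 43.6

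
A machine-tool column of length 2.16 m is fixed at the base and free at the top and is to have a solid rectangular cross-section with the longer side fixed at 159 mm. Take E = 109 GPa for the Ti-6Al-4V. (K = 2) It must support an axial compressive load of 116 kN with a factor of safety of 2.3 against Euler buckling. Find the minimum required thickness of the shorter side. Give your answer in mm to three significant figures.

Required P_cr = n·P = 2.3 × 116 = 266.8 kN
L_e = K·L = 2 × 2.16 = 4.320 m
Required I = P_cr·L_e²/(π²E) = 2.668×10^5 × 4.320² / (π² × 1.09×10^11) = 4.628×10^-6 m⁴
I_req = 4.628×10^6 mm⁴
Rectangle, weak axis: I_min = h·b³/12 with h = 159 mm fixed  ⇒  b = (12I/h)^(1/3) = 70.4 mm

b ≈ 70.4 mm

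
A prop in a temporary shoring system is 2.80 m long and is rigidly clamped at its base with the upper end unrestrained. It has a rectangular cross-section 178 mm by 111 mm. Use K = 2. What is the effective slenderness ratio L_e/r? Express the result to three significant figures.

For a rectangle r_min = b/√12 = 111/√12 = 32.04 mm
L_e = K·L = 2 × 2.80 m = 5.600 m = 5600.0 mm
λ = L_e / r_min = 5600.0 / 32.04 = 175

λ ≈ 175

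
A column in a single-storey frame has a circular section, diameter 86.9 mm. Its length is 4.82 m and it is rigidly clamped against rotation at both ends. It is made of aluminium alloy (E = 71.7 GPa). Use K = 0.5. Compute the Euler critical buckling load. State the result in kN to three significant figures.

P_cr ≈ 341 kN

I = πd⁴/64 = π×86.9⁴/64 = 2.799×10^6 mm⁴
I = 2.799×10^6 mm⁴ = 2.799×10^-6 m⁴
Effective length L_e = K·L = 0.5 × 4.82 = 2.410 m
P_cr = π²EI / L_e² = π² × 71.7×10⁹ × 2.799×10^-6 / 2.410² = 3.411×10^5 N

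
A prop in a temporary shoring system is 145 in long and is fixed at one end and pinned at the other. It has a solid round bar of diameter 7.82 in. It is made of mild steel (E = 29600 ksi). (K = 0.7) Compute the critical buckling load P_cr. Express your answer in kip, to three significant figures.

P_cr ≈ 5210 kip

I = πd⁴/64 = π×7.82⁴/64 = 183.6 in⁴
Effective length L_e = K·L = 0.7 × 145 = 101.5 in
P_cr = π²EI / L_e² = π² × 29600×10³ × 183.6 / 101.5² = 5.205×10^6 lb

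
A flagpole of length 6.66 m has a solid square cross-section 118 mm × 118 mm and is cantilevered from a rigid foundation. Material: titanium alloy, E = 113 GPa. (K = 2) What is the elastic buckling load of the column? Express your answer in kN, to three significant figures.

P_cr ≈ 102 kN

I = a⁴/12 = 118⁴/12 = 1.616×10^7 mm⁴
I = 1.616×10^7 mm⁴ = 1.616×10^-5 m⁴
Effective length L_e = K·L = 2 × 6.66 = 13.32 m
P_cr = π²EI / L_e² = π² × 113×10⁹ × 1.616×10^-5 / 13.32² = 1.016×10^5 N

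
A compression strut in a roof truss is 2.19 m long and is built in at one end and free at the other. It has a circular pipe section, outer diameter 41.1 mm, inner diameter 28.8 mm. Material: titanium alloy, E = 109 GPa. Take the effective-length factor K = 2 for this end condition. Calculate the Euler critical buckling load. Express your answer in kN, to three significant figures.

d_o = 41.1 mm, d_i = 28.8 mm
I = π(d_o⁴ − d_i⁴)/64 = π(41.1⁴ − 28.80⁴)/64 = 1.063×10^5 mm⁴
I = 1.063×10^5 mm⁴ = 1.063×10^-7 m⁴
Effective length L_e = K·L = 2 × 2.19 = 4.380 m
P_cr = π²EI / L_e² = π² × 109×10⁹ × 1.063×10^-7 / 4.380² = 5.961×10^3 N

P_cr ≈ 5.96 kN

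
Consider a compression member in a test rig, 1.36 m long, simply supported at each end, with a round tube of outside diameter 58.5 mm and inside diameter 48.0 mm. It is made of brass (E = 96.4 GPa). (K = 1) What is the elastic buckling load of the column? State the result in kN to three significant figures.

d_o = 58.5 mm, d_i = 48.0 mm
I = π(d_o⁴ − d_i⁴)/64 = π(58.5⁴ − 48.00⁴)/64 = 3.143×10^5 mm⁴
I = 3.143×10^5 mm⁴ = 3.143×10^-7 m⁴
Effective length L_e = K·L = 1 × 1.36 = 1.360 m
P_cr = π²EI / L_e² = π² × 96.4×10⁹ × 3.143×10^-7 / 1.360² = 1.617×10^5 N

P_cr ≈ 162 kN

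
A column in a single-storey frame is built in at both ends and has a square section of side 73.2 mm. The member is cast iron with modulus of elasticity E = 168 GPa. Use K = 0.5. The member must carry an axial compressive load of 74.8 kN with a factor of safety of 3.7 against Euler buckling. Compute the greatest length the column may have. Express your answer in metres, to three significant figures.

L_max ≈ 7.57 m

I = a⁴/12 = 73.2⁴/12 = 2.393×10^6 mm⁴
I = 2.393×10^-6 m⁴
Required critical load P_cr = n·P = 3.7 × 74.8 = 276.8 kN = 2.768×10^5 N
From P_cr = π²EI/(K·L)²:  L = (1/K)·√(π²EI/P_cr) = (1/0.5)·√(π²×1.68×10^11×2.393×10^-6/2.768×10^5)
L = 7.57 m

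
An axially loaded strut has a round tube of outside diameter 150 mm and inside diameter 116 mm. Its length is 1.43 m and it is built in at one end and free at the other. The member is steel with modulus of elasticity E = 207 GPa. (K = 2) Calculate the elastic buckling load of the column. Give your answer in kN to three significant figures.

d_o = 150 mm, d_i = 116 mm
I = π(d_o⁴ − d_i⁴)/64 = π(150⁴ − 116.0⁴)/64 = 1.596×10^7 mm⁴
I = 1.596×10^7 mm⁴ = 1.596×10^-5 m⁴
Effective length L_e = K·L = 2 × 1.43 = 2.860 m
P_cr = π²EI / L_e² = π² × 207×10⁹ × 1.596×10^-5 / 2.860² = 3.987×10^6 N

P_cr ≈ 3990 kN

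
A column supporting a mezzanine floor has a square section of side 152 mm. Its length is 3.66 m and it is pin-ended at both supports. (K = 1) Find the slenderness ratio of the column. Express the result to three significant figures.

λ ≈ 83.4

For a square r = a/√12 = 152/√12 = 43.88 mm
L_e = K·L = 1 × 3.66 m = 3.660 m = 3660.0 mm
λ = L_e / r_min = 3660.0 / 43.88 = 83.4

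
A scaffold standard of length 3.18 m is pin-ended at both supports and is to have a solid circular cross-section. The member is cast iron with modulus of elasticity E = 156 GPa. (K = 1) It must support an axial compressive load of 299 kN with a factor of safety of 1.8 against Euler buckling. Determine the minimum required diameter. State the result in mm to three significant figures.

d ≈ 92.1 mm

Required P_cr = n·P = 1.8 × 299 = 538.2 kN
L_e = K·L = 1 × 3.18 = 3.180 m
Required I = P_cr·L_e²/(π²E) = 5.382×10^5 × 3.180² / (π² × 1.56×10^11) = 3.535×10^-6 m⁴
I_req = 3.535×10^6 mm⁴
Solid circle: I = πd⁴/64  ⇒  d = (64I/π)^(1/4) = (64×3.535×10^6/π)^(1/4) = 92.1 mm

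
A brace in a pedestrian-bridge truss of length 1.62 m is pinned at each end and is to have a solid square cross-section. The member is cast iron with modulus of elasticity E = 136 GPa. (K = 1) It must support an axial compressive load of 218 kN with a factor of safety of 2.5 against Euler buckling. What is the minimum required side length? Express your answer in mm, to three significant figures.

Required P_cr = n·P = 2.5 × 218 = 545.0 kN
L_e = K·L = 1 × 1.62 = 1.620 m
Required I = P_cr·L_e²/(π²E) = 5.450×10^5 × 1.620² / (π² × 1.36×10^11) = 1.066×10^-6 m⁴
I_req = 1.066×10^6 mm⁴
Solid square: I = a⁴/12  ⇒  a = (12I)^(1/4) = (12×1.066×10^6)^(1/4) = 59.8 mm

a ≈ 59.8 mm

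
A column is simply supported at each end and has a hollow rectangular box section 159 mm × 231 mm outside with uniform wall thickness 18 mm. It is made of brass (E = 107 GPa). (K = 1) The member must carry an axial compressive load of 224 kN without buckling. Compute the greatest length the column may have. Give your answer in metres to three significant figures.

Inner dimensions: h_i = 231 − 2×18 = 195.0 mm, b_i = 159 − 2×18 = 123.0 mm
Weak-axis I_min = (h_o·b_o³ − h_i·b_i³)/12 with b_o = 159, b_i = 123.0 mm (shorter outer/inner sides).
I_min = (231×159³ − 195.0×123.0³)/12 = 4.714×10^7 mm⁴
I = 4.714×10^-5 m⁴
At the buckling limit P_cr = P = 2.240×10^5 N
From P_cr = π²EI/(K·L)²:  L = (1/K)·√(π²EI/P_cr) = (1/1)·√(π²×1.07×10^11×4.714×10^-5/2.240×10^5)
L = 14.9 m

L_max ≈ 14.9 m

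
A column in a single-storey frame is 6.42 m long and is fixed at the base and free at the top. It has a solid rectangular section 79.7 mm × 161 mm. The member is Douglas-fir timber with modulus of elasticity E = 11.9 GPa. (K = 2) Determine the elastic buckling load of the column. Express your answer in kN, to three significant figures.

Buckling occurs about the weak axis: I_min = h·b³/12 with b = 79.7 mm (the shorter side).
I_min = 161×79.7³/12 = 6.792×10^6 mm⁴
I = 6.792×10^6 mm⁴ = 6.792×10^-6 m⁴
Effective length L_e = K·L = 2 × 6.42 = 12.84 m
P_cr = π²EI / L_e² = π² × 11.9×10⁹ × 6.792×10^-6 / 12.84² = 4.839×10^3 N

P_cr ≈ 4.84 kN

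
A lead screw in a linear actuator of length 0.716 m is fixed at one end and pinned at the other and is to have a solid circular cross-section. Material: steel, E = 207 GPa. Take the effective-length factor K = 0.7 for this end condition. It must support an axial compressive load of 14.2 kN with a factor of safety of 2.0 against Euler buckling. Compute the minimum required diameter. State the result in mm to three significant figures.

d ≈ 16.3 mm

Required P_cr = n·P = 2.0 × 14.2 = 28.40 kN
L_e = K·L = 0.7 × 0.716 = 0.5012 m
Required I = P_cr·L_e²/(π²E) = 2.840×10^4 × 0.5012² / (π² × 2.07×10^11) = 3.492×10^-9 m⁴
I_req = 3.492×10^3 mm⁴
Solid circle: I = πd⁴/64  ⇒  d = (64I/π)^(1/4) = (64×3.492×10^3/π)^(1/4) = 16.3 mm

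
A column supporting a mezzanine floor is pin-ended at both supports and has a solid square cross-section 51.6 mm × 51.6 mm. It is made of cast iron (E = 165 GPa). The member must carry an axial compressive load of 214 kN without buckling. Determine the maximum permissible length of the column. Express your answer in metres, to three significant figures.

I = a⁴/12 = 51.6⁴/12 = 5.908×10^5 mm⁴
I = 5.908×10^-7 m⁴
At the buckling limit P_cr = P = 2.140×10^5 N
From P_cr = π²EI/(K·L)²:  L = (1/K)·√(π²EI/P_cr) = (1/1)·√(π²×1.65×10^11×5.908×10^-7/2.140×10^5)
L = 2.12 m

L_max ≈ 2.12 m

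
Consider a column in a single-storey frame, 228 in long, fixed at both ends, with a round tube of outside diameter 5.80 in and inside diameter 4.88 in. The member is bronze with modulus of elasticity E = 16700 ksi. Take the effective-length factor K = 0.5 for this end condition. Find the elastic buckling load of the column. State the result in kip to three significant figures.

d_o = 5.80 in, d_i = 4.88 in
I = π(d_o⁴ − d_i⁴)/64 = π(5.80⁴ − 4.880⁴)/64 = 27.71 in⁴
Effective length L_e = K·L = 0.5 × 228 = 114.0 in
P_cr = π²EI / L_e² = π² × 16700×10³ × 27.71 / 114.0² = 3.514×10^5 lb

P_cr ≈ 351 kip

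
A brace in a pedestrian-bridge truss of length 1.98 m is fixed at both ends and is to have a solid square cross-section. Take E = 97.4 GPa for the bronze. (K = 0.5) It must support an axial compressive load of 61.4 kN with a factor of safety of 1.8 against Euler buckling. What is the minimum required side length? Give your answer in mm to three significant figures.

a ≈ 34.1 mm

Required P_cr = n·P = 1.8 × 61.4 = 110.5 kN
L_e = K·L = 0.5 × 1.98 = 0.9900 m
Required I = P_cr·L_e²/(π²E) = 1.105×10^5 × 0.9900² / (π² × 9.74×10^10) = 1.127×10^-7 m⁴
I_req = 1.127×10^5 mm⁴
Solid square: I = a⁴/12  ⇒  a = (12I)^(1/4) = (12×1.127×10^5)^(1/4) = 34.1 mm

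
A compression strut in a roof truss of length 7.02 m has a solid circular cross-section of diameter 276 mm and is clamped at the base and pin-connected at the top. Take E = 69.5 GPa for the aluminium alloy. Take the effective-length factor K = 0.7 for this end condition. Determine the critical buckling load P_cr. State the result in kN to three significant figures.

P_cr ≈ 8090 kN

I = πd⁴/64 = π×276⁴/64 = 2.848×10^8 mm⁴
I = 2.848×10^8 mm⁴ = 2.848×10^-4 m⁴
Effective length L_e = K·L = 0.7 × 7.02 = 4.914 m
P_cr = π²EI / L_e² = π² × 69.5×10⁹ × 2.848×10^-4 / 4.914² = 8.091×10^6 N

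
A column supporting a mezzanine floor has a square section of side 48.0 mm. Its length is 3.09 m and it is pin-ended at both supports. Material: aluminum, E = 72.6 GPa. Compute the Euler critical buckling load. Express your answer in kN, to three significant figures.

P_cr ≈ 33.2 kN

I = a⁴/12 = 48.0⁴/12 = 4.424×10^5 mm⁴
I = 4.424×10^5 mm⁴ = 4.424×10^-7 m⁴
Effective length L_e = K·L = 1 × 3.09 = 3.090 m
P_cr = π²EI / L_e² = π² × 72.6×10⁹ × 4.424×10^-7 / 3.090² = 3.320×10^4 N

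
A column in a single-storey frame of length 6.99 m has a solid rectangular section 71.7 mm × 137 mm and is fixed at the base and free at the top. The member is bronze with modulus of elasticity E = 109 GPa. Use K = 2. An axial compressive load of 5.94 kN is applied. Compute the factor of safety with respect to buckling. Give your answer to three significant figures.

Buckling occurs about the weak axis: I_min = h·b³/12 with b = 71.7 mm (the shorter side).
I_min = 137×71.7³/12 = 4.208×10^6 mm⁴
I = 4.208×10^6 mm⁴ = 4.208×10^-6 m⁴
Effective length L_e = K·L = 2 × 6.99 = 13.98 m
P_cr = π²EI / L_e² = π² × 109×10⁹ × 4.208×10^-6 / 13.98² = 2.316×10^4 N
Factor of safety n = P_cr / P = 23.164 / 5.94 = 3.90

n ≈ 3.90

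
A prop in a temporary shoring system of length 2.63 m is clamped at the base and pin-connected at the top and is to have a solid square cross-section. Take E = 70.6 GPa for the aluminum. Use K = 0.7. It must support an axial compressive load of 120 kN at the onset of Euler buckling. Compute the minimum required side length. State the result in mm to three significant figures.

L_e = K·L = 0.7 × 2.63 = 1.841 m
Required I = P_cr·L_e²/(π²E) = 1.200×10^5 × 1.841² / (π² × 7.06×10^10) = 5.837×10^-7 m⁴
I_req = 5.837×10^5 mm⁴
Solid square: I = a⁴/12  ⇒  a = (12I)^(1/4) = (12×5.837×10^5)^(1/4) = 51.4 mm

a ≈ 51.4 mm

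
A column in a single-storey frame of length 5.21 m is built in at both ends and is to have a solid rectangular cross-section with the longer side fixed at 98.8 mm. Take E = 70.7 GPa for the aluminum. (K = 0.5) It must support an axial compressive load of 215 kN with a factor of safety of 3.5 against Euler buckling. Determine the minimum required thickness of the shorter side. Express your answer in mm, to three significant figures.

b ≈ 96.1 mm

Required P_cr = n·P = 3.5 × 215 = 752.5 kN
L_e = K·L = 0.5 × 5.21 = 2.605 m
Required I = P_cr·L_e²/(π²E) = 7.525×10^5 × 2.605² / (π² × 7.07×10^10) = 7.318×10^-6 m⁴
I_req = 7.318×10^6 mm⁴
Rectangle, weak axis: I_min = h·b³/12 with h = 98.8 mm fixed  ⇒  b = (12I/h)^(1/3) = 96.1 mm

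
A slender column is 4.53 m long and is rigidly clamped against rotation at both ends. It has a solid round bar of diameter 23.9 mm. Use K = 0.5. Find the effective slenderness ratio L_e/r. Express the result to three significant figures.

λ ≈ 379

For a solid circle r = d/4 = 23.9/4 = 5.975 mm
L_e = K·L = 0.5 × 4.53 m = 2.265 m = 2265.0 mm
λ = L_e / r_min = 2265.0 / 5.975 = 379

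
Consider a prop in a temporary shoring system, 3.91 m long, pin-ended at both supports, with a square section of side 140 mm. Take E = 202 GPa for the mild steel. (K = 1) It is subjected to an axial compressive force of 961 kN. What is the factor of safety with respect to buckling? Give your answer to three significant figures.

n ≈ 4.34

I = a⁴/12 = 140⁴/12 = 3.201×10^7 mm⁴
I = 3.201×10^7 mm⁴ = 3.201×10^-5 m⁴
Effective length L_e = K·L = 1 × 3.91 = 3.910 m
P_cr = π²EI / L_e² = π² × 202×10⁹ × 3.201×10^-5 / 3.910² = 4.175×10^6 N
Factor of safety n = P_cr / P = 4174.7 / 961 = 4.34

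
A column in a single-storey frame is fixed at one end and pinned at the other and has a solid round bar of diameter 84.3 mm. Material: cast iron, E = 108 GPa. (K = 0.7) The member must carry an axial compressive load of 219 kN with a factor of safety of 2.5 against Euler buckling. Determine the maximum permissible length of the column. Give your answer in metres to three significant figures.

L_max ≈ 3.14 m

I = πd⁴/64 = π×84.3⁴/64 = 2.479×10^6 mm⁴
I = 2.479×10^-6 m⁴
Required critical load P_cr = n·P = 2.5 × 219 = 547.5 kN = 5.475×10^5 N
From P_cr = π²EI/(K·L)²:  L = (1/K)·√(π²EI/P_cr) = (1/0.7)·√(π²×1.08×10^11×2.479×10^-6/5.475×10^5)
L = 3.14 m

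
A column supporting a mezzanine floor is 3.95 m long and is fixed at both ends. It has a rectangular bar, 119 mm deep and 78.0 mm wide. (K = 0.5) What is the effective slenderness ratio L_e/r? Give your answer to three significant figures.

λ ≈ 87.7

For a rectangle r_min = b/√12 = 78.0/√12 = 22.52 mm
L_e = K·L = 0.5 × 3.95 m = 1.975 m = 1975.0 mm
λ = L_e / r_min = 1975.0 / 22.52 = 87.7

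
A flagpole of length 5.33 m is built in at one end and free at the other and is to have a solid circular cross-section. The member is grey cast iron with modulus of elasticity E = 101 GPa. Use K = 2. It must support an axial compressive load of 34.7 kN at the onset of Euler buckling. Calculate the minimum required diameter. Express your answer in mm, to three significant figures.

L_e = K·L = 2 × 5.33 = 10.66 m
Required I = P_cr·L_e²/(π²E) = 3.470×10^4 × 10.66² / (π² × 1.01×10^11) = 3.956×10^-6 m⁴
I_req = 3.956×10^6 mm⁴
Solid circle: I = πd⁴/64  ⇒  d = (64I/π)^(1/4) = (64×3.956×10^6/π)^(1/4) = 94.7 mm

d ≈ 94.7 mm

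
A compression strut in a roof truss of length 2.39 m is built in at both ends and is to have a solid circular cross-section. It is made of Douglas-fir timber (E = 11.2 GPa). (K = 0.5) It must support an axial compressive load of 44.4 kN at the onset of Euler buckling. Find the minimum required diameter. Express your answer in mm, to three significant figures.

d ≈ 58.5 mm

L_e = K·L = 0.5 × 2.39 = 1.195 m
Required I = P_cr·L_e²/(π²E) = 4.440×10^4 × 1.195² / (π² × 1.12×10^10) = 5.736×10^-7 m⁴
I_req = 5.736×10^5 mm⁴
Solid circle: I = πd⁴/64  ⇒  d = (64I/π)^(1/4) = (64×5.736×10^5/π)^(1/4) = 58.5 mm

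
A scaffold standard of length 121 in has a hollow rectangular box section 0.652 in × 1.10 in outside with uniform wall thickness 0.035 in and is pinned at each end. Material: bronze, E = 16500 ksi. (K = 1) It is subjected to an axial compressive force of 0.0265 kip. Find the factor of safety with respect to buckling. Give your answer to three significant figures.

Inner dimensions: h_i = 1.10 − 2×0.035 = 1.030 in, b_i = 0.652 − 2×0.035 = 0.5820 in
Weak-axis I_min = (h_o·b_o³ − h_i·b_i³)/12 with b_o = 0.652, b_i = 0.5820 in (shorter outer/inner sides).
I_min = (1.10×0.652³ − 1.030×0.5820³)/12 = 8.486×10^-3 in⁴
Effective length L_e = K·L = 1 × 121 = 121.0 in
P_cr = π²EI / L_e² = π² × 16500×10³ × 8.486×10^-3 / 121.0² = 94.39 lb
Factor of safety n = P_cr / P = 0.094389 / 0.0265 = 3.56

n ≈ 3.56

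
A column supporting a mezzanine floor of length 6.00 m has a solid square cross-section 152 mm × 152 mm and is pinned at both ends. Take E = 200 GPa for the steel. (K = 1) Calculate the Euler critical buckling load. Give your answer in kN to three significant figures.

P_cr ≈ 2440 kN

I = a⁴/12 = 152⁴/12 = 4.448×10^7 mm⁴
I = 4.448×10^7 mm⁴ = 4.448×10^-5 m⁴
Effective length L_e = K·L = 1 × 6.00 = 6.000 m
P_cr = π²EI / L_e² = π² × 200×10⁹ × 4.448×10^-5 / 6.000² = 2.439×10^6 N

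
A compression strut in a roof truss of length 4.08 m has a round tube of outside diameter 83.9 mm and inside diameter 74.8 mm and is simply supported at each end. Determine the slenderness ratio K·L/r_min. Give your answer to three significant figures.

λ ≈ 145

d_o = 83.9 mm, d_i = 74.8 mm
I = π(d_o⁴ − d_i⁴)/64 = π(83.9⁴ − 74.80⁴)/64 = 8.956×10^5 mm⁴
A = 1.134×10^3 mm²;  r_min = √(I/A) = √(8.956×10^5/1.134×10^3) = 28.10 mm
L_e = K·L = 1 × 4.08 m = 4.080 m = 4080.0 mm
λ = L_e / r_min = 4080.0 / 28.10 = 145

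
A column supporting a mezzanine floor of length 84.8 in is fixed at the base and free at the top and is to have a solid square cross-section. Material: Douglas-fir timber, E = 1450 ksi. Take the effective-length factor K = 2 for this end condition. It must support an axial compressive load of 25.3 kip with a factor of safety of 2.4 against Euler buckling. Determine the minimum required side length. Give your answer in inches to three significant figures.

a ≈ 6.19 in

Required P_cr = n·P = 2.4 × 25.3 = 60.72 kip
L_e = K·L = 2 × 84.8 = 169.6 in
Required I = P_cr·L_e²/(π²E) = 6.072×10^4 × 169.6² / (π² × 1.45×10^6) = 122.0 in⁴
Solid square: I = a⁴/12  ⇒  a = (12I)^(1/4) = (12×122.0)^(1/4) = 6.19 in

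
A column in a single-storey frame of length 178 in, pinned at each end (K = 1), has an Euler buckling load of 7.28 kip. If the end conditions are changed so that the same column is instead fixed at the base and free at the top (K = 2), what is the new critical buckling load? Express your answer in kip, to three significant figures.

P_cr ≈ 1.82 kip

P_cr ∝ 1/K², so P_cr,new = P_cr,old × (K_old/K_new)² = 7.28 × (1/2)²
= 7.28 × 0.2500 = 1.82 kip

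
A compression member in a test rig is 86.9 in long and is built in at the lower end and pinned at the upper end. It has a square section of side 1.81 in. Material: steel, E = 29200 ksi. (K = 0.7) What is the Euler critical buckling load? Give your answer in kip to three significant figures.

I = a⁴/12 = 1.81⁴/12 = 0.8944 in⁴
Effective length L_e = K·L = 0.7 × 86.9 = 60.83 in
P_cr = π²EI / L_e² = π² × 29200×10³ × 0.8944 / 60.83² = 6.966×10^4 lb

P_cr ≈ 69.7 kip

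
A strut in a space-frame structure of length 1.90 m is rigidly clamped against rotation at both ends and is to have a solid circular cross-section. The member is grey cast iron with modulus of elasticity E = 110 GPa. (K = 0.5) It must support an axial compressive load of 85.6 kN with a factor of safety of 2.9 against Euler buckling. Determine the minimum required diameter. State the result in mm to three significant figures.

d ≈ 45.3 mm

Required P_cr = n·P = 2.9 × 85.6 = 248.2 kN
L_e = K·L = 0.5 × 1.90 = 0.9500 m
Required I = P_cr·L_e²/(π²E) = 2.482×10^5 × 0.9500² / (π² × 1.10×10^11) = 2.064×10^-7 m⁴
I_req = 2.064×10^5 mm⁴
Solid circle: I = πd⁴/64  ⇒  d = (64I/π)^(1/4) = (64×2.064×10^5/π)^(1/4) = 45.3 mm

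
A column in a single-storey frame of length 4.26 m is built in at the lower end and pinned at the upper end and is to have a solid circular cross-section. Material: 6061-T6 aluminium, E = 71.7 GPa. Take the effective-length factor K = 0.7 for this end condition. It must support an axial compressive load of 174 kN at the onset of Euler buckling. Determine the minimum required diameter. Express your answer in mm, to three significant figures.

L_e = K·L = 0.7 × 4.26 = 2.982 m
Required I = P_cr·L_e²/(π²E) = 1.740×10^5 × 2.982² / (π² × 7.17×10^10) = 2.186×10^-6 m⁴
I_req = 2.186×10^6 mm⁴
Solid circle: I = πd⁴/64  ⇒  d = (64I/π)^(1/4) = (64×2.186×10^6/π)^(1/4) = 81.7 mm

d ≈ 81.7 mm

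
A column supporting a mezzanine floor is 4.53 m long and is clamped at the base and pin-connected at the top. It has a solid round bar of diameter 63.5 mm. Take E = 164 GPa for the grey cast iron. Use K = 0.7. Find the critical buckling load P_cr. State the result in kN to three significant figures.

I = πd⁴/64 = π×63.5⁴/64 = 7.981×10^5 mm⁴
I = 7.981×10^5 mm⁴ = 7.981×10^-7 m⁴
Effective length L_e = K·L = 0.7 × 4.53 = 3.171 m
P_cr = π²EI / L_e² = π² × 164×10⁹ × 7.981×10^-7 / 3.171² = 1.285×10^5 N

P_cr ≈ 128 kN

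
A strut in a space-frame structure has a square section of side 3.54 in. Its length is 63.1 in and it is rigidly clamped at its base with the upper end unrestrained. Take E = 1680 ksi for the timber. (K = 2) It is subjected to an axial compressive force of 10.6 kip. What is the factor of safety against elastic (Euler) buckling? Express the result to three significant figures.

I = a⁴/12 = 3.54⁴/12 = 13.09 in⁴
Effective length L_e = K·L = 2 × 63.1 = 126.2 in
P_cr = π²EI / L_e² = π² × 1680×10³ × 13.09 / 126.2² = 1.362×10^4 lb
Factor of safety n = P_cr / P = 13.625 / 10.6 = 1.29

n ≈ 1.29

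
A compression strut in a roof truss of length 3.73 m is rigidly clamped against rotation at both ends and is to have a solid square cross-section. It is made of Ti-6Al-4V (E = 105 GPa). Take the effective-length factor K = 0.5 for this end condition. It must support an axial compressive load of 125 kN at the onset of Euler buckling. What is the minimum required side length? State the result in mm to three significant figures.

a ≈ 47.4 mm

L_e = K·L = 0.5 × 3.73 = 1.865 m
Required I = P_cr·L_e²/(π²E) = 1.250×10^5 × 1.865² / (π² × 1.05×10^11) = 4.195×10^-7 m⁴
I_req = 4.195×10^5 mm⁴
Solid square: I = a⁴/12  ⇒  a = (12I)^(1/4) = (12×4.195×10^5)^(1/4) = 47.4 mm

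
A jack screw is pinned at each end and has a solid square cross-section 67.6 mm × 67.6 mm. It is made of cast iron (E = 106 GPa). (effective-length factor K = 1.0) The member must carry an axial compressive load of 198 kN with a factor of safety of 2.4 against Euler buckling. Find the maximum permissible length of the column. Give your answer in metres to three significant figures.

I = a⁴/12 = 67.6⁴/12 = 1.740×10^6 mm⁴
I = 1.740×10^-6 m⁴
Required critical load P_cr = n·P = 2.4 × 198 = 475.2 kN = 4.752×10^5 N
From P_cr = π²EI/(K·L)²:  L = (1/K)·√(π²EI/P_cr) = (1/1)·√(π²×1.06×10^11×1.740×10^-6/4.752×10^5)
L = 1.96 m

L_max ≈ 1.96 m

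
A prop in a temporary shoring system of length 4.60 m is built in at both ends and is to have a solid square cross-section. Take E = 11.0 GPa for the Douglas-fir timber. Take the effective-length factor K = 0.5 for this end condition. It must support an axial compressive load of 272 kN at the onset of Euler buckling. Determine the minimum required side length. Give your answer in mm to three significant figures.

a ≈ 112 mm

L_e = K·L = 0.5 × 4.60 = 2.300 m
Required I = P_cr·L_e²/(π²E) = 2.720×10^5 × 2.300² / (π² × 1.10×10^10) = 1.325×10^-5 m⁴
I_req = 1.325×10^7 mm⁴
Solid square: I = a⁴/12  ⇒  a = (12I)^(1/4) = (12×1.325×10^7)^(1/4) = 112 mm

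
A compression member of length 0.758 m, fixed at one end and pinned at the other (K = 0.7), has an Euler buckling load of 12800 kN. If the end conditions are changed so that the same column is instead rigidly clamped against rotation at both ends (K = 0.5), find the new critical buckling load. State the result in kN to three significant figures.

P_cr ∝ 1/K², so P_cr,new = P_cr,old × (K_old/K_new)² = 12800 × (0.7/0.5)²
= 12800 × 1.960 = 25100 kN

P_cr ≈ 25100 kN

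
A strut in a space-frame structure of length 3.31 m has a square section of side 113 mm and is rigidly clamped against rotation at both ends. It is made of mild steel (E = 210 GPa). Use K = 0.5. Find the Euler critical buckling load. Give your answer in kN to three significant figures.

I = a⁴/12 = 113⁴/12 = 1.359×10^7 mm⁴
I = 1.359×10^7 mm⁴ = 1.359×10^-5 m⁴
Effective length L_e = K·L = 0.5 × 3.31 = 1.655 m
P_cr = π²EI / L_e² = π² × 210×10⁹ × 1.359×10^-5 / 1.655² = 1.028×10^7 N

P_cr ≈ 10300 kN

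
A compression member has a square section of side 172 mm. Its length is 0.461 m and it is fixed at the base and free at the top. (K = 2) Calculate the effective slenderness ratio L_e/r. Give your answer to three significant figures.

λ ≈ 18.6

For a square r = a/√12 = 172/√12 = 49.65 mm
L_e = K·L = 2 × 0.461 m = 0.9220 m = 922.00 mm
λ = L_e / r_min = 922.00 / 49.65 = 18.6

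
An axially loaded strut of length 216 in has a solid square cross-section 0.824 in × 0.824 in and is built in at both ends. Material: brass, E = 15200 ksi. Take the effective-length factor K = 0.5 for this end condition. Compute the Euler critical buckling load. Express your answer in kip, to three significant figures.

I = a⁴/12 = 0.824⁴/12 = 3.842×10^-2 in⁴
Effective length L_e = K·L = 0.5 × 216 = 108.0 in
P_cr = π²EI / L_e² = π² × 15200×10³ × 3.842×10^-2 / 108.0² = 494.1 lb

P_cr ≈ 0.494 kip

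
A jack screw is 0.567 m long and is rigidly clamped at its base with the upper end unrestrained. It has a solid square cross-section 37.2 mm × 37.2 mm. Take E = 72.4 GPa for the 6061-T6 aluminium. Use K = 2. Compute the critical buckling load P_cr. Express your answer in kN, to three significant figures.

P_cr ≈ 88.7 kN

I = a⁴/12 = 37.2⁴/12 = 1.596×10^5 mm⁴
I = 1.596×10^5 mm⁴ = 1.596×10^-7 m⁴
Effective length L_e = K·L = 2 × 0.567 = 1.134 m
P_cr = π²EI / L_e² = π² × 72.4×10⁹ × 1.596×10^-7 / 1.134² = 8.868×10^4 N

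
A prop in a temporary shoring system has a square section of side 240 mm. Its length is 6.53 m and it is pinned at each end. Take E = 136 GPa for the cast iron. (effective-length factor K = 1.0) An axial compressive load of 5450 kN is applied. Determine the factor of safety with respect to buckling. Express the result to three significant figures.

n ≈ 1.60

I = a⁴/12 = 240⁴/12 = 2.765×10^8 mm⁴
I = 2.765×10^8 mm⁴ = 2.765×10^-4 m⁴
Effective length L_e = K·L = 1 × 6.53 = 6.530 m
P_cr = π²EI / L_e² = π² × 136×10⁹ × 2.765×10^-4 / 6.530² = 8.703×10^6 N
Factor of safety n = P_cr / P = 8703.1 / 5450 = 1.60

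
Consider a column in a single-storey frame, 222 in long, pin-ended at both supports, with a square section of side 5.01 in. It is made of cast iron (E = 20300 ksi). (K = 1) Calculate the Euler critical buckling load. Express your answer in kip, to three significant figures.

P_cr ≈ 213 kip

I = a⁴/12 = 5.01⁴/12 = 52.50 in⁴
Effective length L_e = K·L = 1 × 222 = 222.0 in
P_cr = π²EI / L_e² = π² × 20300×10³ × 52.50 / 222.0² = 2.134×10^5 lb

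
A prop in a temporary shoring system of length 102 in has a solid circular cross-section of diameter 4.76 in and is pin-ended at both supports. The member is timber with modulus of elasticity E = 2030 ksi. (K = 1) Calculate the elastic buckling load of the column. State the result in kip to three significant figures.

P_cr ≈ 48.5 kip

I = πd⁴/64 = π×4.76⁴/64 = 25.20 in⁴
Effective length L_e = K·L = 1 × 102 = 102.0 in
P_cr = π²EI / L_e² = π² × 2030×10³ × 25.20 / 102.0² = 4.853×10^4 lb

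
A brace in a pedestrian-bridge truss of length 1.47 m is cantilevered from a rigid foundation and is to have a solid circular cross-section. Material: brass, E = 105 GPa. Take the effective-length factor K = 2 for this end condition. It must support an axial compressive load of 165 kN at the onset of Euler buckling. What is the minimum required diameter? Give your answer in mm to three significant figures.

d ≈ 72.8 mm

L_e = K·L = 2 × 1.47 = 2.940 m
Required I = P_cr·L_e²/(π²E) = 1.650×10^5 × 2.940² / (π² × 1.05×10^11) = 1.376×10^-6 m⁴
I_req = 1.376×10^6 mm⁴
Solid circle: I = πd⁴/64  ⇒  d = (64I/π)^(1/4) = (64×1.376×10^6/π)^(1/4) = 72.8 mm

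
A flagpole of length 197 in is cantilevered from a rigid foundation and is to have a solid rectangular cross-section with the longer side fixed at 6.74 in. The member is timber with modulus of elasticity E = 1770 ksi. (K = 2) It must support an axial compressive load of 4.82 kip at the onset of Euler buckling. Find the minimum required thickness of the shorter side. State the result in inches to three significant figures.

b ≈ 4.24 in

L_e = K·L = 2 × 197 = 394.0 in
Required I = P_cr·L_e²/(π²E) = 4.820×10^3 × 394.0² / (π² × 1.77×10^6) = 42.83 in⁴
Rectangle, weak axis: I_min = h·b³/12 with h = 6.74 in fixed  ⇒  b = (12I/h)^(1/3) = 4.24 in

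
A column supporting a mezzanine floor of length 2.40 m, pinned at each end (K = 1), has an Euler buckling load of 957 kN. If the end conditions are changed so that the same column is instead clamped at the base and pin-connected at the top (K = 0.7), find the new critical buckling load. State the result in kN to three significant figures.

P_cr ≈ 1950 kN

P_cr ∝ 1/K², so P_cr,new = P_cr,old × (K_old/K_new)² = 957 × (1/0.7)²
= 957 × 2.041 = 1950 kN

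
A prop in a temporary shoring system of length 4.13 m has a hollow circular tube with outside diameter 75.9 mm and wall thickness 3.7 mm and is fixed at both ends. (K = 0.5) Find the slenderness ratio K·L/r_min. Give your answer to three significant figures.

Inner diameter d_i = 75.9 − 2×3.7 = 68.50 mm
I = π(d_o⁴ − d_i⁴)/64 = π(75.9⁴ − 68.50⁴)/64 = 5.483×10^5 mm⁴
A = 839.2 mm²;  r_min = √(I/A) = √(5.483×10^5/839.2) = 25.56 mm
L_e = K·L = 0.5 × 4.13 m = 2.065 m = 2065.0 mm
λ = L_e / r_min = 2065.0 / 25.56 = 80.8

λ ≈ 80.8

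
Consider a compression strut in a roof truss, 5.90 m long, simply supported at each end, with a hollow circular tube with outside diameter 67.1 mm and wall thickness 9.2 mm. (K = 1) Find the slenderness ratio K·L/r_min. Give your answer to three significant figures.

λ ≈ 285

Inner diameter d_i = 67.1 − 2×9.2 = 48.70 mm
I = π(d_o⁴ − d_i⁴)/64 = π(67.1⁴ − 48.70⁴)/64 = 7.190×10^5 mm⁴
A = 1.673×10^3 mm²;  r_min = √(I/A) = √(7.190×10^5/1.673×10^3) = 20.73 mm
L_e = K·L = 1 × 5.90 m = 5.900 m = 5900.0 mm
λ = L_e / r_min = 5900.0 / 20.73 = 285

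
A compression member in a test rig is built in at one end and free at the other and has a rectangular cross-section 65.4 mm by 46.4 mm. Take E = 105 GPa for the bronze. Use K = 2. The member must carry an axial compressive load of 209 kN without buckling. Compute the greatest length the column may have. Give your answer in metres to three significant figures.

Buckling occurs about the weak axis: I_min = h·b³/12 with b = 46.4 mm (the shorter side).
I_min = 65.4×46.4³/12 = 5.444×10^5 mm⁴
I = 5.444×10^-7 m⁴
At the buckling limit P_cr = P = 2.090×10^5 N
From P_cr = π²EI/(K·L)²:  L = (1/K)·√(π²EI/P_cr) = (1/2)·√(π²×1.05×10^11×5.444×10^-7/2.090×10^5)
L = 0.822 m

L_max ≈ 0.822 m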